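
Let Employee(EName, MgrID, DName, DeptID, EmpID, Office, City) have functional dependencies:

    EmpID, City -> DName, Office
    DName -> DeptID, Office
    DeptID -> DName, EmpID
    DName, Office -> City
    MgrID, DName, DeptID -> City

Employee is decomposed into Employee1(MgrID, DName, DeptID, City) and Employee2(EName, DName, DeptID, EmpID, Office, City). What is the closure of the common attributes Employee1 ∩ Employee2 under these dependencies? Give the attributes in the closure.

DName, DeptID, EmpID, Office, City

Employee1 ∩ Employee2 = {DName, DeptID, City}.
DName → DeptID, Office applies, adding Office
DeptID → DName, EmpID applies, adding EmpID
Closure: {DName, DeptID, EmpID, Office, City}.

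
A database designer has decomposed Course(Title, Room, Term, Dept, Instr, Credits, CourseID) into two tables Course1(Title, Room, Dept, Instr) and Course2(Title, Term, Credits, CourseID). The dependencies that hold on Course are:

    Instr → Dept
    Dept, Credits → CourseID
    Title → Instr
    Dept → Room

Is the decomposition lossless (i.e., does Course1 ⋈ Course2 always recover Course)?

Common attributes: Course1 ∩ Course2 = {Title}.
Closure of {Title}: Title → Instr applies, adding Instr; Instr → Dept applies, adding Dept; Dept → Room applies, adding Room. So (Title)⁺ = {Title, Room, Dept, Instr}.
This closure contains every attribute of Course1, so Course1 ∩ Course2 → Course1. The join is lossless.

Yes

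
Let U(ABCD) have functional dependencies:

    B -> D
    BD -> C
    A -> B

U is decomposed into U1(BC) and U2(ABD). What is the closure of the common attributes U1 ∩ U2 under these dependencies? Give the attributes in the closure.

U1 ∩ U2 = {B}.
B → D applies, adding D
BD → C applies, adding C
Closure: {BCD}.

BCD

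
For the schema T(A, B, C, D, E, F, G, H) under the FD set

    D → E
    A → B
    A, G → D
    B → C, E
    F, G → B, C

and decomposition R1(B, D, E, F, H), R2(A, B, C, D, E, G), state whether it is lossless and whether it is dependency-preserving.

Lossless test: (B, D, E)⁺ = {B, C, D, E}, which is a superkey of neither fragment — lossy.
Dependency preservation: the restricted closure of {F, G} across the fragments never reaches {B, C}, so F, G → B, C cannot be enforced without a join — not preserved.

lossy and not dependency-preserving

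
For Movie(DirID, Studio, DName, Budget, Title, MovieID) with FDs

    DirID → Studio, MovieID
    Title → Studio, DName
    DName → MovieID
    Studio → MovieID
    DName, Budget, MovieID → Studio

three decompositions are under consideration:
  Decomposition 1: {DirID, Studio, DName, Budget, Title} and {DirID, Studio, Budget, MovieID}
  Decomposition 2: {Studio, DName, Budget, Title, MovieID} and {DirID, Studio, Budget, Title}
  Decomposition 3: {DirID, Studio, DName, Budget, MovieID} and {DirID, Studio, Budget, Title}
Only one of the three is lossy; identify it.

Decomposition 3

Decomposition 1: common = {DirID, Studio, Budget}, closure = {DirID, Studio, Budget, MovieID} → lossless.
Decomposition 2: common = {Studio, Budget, Title}, closure = {Studio, DName, Budget, Title, MovieID} → lossless.
Decomposition 3: common = {DirID, Studio, Budget}, closure = {DirID, Studio, Budget, MovieID} → lossy.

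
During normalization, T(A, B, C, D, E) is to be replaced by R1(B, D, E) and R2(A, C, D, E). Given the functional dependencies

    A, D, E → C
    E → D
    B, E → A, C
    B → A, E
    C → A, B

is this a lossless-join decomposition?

No

Common attributes: R1 ∩ R2 = {D, E}.
No dependency enlarges {D, E}, so (D, E)⁺ = {D, E}.
The closure contains neither all of R1 = {B, D, E} nor all of R2 = {A, C, D, E}, so the common attributes are not a superkey of either fragment. The join is lossy.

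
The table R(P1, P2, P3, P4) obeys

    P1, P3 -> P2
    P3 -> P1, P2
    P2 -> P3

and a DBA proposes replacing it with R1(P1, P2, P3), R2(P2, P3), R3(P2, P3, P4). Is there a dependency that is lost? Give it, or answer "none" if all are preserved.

P1, P3 → P2 lies within R1.
P3 → P1, P2 lies within R1.
P2 → P3 lies within R1.
Every dependency is enforceable on the fragments, so the decomposition is dependency-preserving.

none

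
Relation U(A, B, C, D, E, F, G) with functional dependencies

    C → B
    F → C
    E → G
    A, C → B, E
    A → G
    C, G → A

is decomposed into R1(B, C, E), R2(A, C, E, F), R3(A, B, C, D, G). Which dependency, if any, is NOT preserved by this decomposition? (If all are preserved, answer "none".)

E → G

Check E → G: no single fragment contains all of {E, G}, and the restricted closure of {E} across the fragments never reaches {G}.
C → B is preserved.
F → C is preserved.
A, C → B, E is preserved.
A → G is preserved.
C, G → A is preserved.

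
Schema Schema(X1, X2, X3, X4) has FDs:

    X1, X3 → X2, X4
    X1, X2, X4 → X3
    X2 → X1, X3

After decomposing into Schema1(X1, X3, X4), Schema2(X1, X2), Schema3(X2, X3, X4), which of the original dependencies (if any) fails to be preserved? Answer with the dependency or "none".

Check X1, X3 → X2, X4: no single fragment contains all of {X1, X2, X3, X4}, and the restricted closure of {X1, X3} across the fragments never reaches {X2, X4}.
X1, X2, X4 → X3 is preserved.
X2 → X1, X3 is preserved.

X1, X3 → X2, X4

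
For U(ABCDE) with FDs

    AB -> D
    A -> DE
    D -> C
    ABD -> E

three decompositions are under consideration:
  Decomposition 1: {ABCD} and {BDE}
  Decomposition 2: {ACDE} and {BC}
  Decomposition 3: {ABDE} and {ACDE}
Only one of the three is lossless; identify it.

Decomposition 3

Decomposition 1: common = {BD}, closure = {BCD} → lossy.
Decomposition 2: common = {C}, closure = {C} → lossy.
Decomposition 3: common = {ADE}, closure = {ACDE} → lossless.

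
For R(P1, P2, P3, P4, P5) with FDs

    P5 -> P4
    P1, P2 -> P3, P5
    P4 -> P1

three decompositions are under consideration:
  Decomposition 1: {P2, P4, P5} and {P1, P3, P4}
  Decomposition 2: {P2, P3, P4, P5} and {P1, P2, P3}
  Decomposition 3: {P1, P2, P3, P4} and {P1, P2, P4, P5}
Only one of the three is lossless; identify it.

Decomposition 3

Decomposition 1: common = {P4}, closure = {P1, P4} → lossy.
Decomposition 2: common = {P2, P3}, closure = {P2, P3} → lossy.
Decomposition 3: common = {P1, P2, P4}, closure = {P1, P2, P3, P4, P5} → lossless.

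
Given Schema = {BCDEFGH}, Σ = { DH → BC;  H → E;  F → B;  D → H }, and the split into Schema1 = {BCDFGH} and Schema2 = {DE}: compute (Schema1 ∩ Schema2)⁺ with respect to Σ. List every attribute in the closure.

Schema1 ∩ Schema2 = {D}.
D → H applies, adding H
DH → BC applies, adding BC
H → E applies, adding E
Closure: {BCDEH}.

BCDEH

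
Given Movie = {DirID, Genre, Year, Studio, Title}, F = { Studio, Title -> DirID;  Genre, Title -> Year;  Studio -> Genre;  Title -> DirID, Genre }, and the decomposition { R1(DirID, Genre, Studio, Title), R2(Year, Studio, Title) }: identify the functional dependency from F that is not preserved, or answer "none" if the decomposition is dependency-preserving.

none

Studio, Title → DirID lies within R1.
Genre, Title → Year: restricted closure across fragments reaches Year.
Studio → Genre lies within R1.
Title → DirID, Genre lies within R1.
Every dependency is enforceable on the fragments, so the decomposition is dependency-preserving.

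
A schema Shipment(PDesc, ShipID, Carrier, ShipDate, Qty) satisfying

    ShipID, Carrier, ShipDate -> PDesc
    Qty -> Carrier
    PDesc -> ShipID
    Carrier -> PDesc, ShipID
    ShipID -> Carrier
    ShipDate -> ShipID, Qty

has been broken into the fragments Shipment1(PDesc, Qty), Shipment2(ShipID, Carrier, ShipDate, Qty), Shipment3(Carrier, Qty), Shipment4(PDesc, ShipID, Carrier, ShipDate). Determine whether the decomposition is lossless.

Chase test. Columns are PDesc, ShipID, Carrier, ShipDate, Qty; row i has aⱼ where attribute j ∈ Shipmenti, else bᵢⱼ.
Initial tableau (one row per fragment):
  row 1: a1 b12 b13 b14 a5
  row 2: b21 a2 a3 a4 a5
  row 3: b31 b32 a3 b34 a5
  row 4: a1 a2 a3 a4 b45
Rows 2 and 4 agree on ShipID, Carrier, ShipDate; apply ShipID, Carrier, ShipDate→PDesc and equate their PDesc entries.
Rows 1 and 2 agree on Qty; apply Qty→Carrier and equate their Carrier entries.
Rows 1 and 2 agree on PDesc; apply PDesc→ShipID and equate their ShipID entries.
Rows 1 and 3 agree on Carrier; apply Carrier→PDesc, ShipID and equate their PDesc, ShipID entries.
Rows 2 and 4 agree on ShipDate; apply ShipDate→ShipID, Qty and equate their ShipID, Qty entries.
Row 2 is now all distinguished symbols — the join is lossless.

Yes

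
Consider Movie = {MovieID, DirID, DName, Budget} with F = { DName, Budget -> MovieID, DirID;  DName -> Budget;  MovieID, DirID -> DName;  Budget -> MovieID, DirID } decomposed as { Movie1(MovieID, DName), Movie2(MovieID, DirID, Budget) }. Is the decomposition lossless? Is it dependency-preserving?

Lossless test: (MovieID)⁺ = {MovieID}, which is a superkey of neither fragment — lossy.
Dependency preservation: the restricted closure of {DName} across the fragments never reaches {Budget}, so DName → Budget cannot be enforced without a join — not preserved.

lossy and not dependency-preserving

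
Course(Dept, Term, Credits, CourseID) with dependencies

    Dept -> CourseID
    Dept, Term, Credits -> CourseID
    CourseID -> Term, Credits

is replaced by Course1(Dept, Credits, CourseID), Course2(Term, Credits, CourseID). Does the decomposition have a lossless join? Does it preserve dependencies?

Lossless test: (Credits, CourseID)⁺ = {Term, Credits, CourseID}, which contains all of one fragment — lossless.
Dependency preservation: Dept, Term, Credits → CourseID is not contained in any single fragment, but the restricted closure of its left-hand side across the fragments still reaches the right-hand side; the remaining FDs each lie inside some fragment. All dependencies are preserved.

lossless and dependency-preserving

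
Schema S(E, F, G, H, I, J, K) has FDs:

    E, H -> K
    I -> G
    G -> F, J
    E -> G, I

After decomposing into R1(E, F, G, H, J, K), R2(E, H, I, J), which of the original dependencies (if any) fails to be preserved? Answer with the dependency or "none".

I -> G

Check I → G: no single fragment contains all of {G, I}, and the restricted closure of {I} across the fragments never reaches {G}.
E, H → K is preserved.
G → F, J is preserved.
E → G, I is preserved.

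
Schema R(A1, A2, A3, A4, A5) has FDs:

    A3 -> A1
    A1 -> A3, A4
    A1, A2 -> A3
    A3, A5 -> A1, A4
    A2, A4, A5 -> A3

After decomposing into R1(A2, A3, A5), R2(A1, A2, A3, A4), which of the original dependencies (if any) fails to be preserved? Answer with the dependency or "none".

A2, A4, A5 -> A3

Check A2, A4, A5 → A3: no single fragment contains all of {A2, A3, A4, A5}, and the restricted closure of {A2, A4, A5} across the fragments never reaches {A3}.
A3 → A1 is preserved.
A1 → A3, A4 is preserved.
A1, A2 → A3 is preserved.
A3, A5 → A1, A4 is preserved.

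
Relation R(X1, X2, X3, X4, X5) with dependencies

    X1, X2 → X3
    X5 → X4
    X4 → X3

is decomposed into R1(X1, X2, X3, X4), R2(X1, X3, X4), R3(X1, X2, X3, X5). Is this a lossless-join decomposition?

Chase test. Columns are X1, X2, X3, X4, X5; row i has aⱼ where attribute j ∈ Ri, else bᵢⱼ.
Initial tableau (one row per fragment):
  row 1: a1 a2 a3 a4 b15
  row 2: a1 b22 a3 a4 b25
  row 3: a1 a2 a3 b34 a5
No row becomes fully distinguished — the join is lossy.

No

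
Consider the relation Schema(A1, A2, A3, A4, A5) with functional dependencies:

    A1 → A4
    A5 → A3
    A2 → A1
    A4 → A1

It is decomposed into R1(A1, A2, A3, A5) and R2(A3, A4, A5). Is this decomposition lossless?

No

Common attributes: R1 ∩ R2 = {A3, A5}.
No dependency enlarges {A3, A5}, so (A3, A5)⁺ = {A3, A5}.
The closure contains neither all of R1 = {A1, A2, A3, A5} nor all of R2 = {A3, A4, A5}, so the common attributes are not a superkey of either fragment. The join is lossy.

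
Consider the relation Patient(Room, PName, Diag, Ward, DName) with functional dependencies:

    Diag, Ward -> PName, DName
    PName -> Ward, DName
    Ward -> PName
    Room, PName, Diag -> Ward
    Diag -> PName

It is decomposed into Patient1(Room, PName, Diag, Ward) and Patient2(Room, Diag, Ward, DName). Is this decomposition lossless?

Common attributes: Patient1 ∩ Patient2 = {Room, Diag, Ward}.
Closure of {Room, Diag, Ward}: Diag, Ward → PName, DName applies, adding PName, DName. So (Room, Diag, Ward)⁺ = {Room, PName, Diag, Ward, DName}.
This closure contains every attribute of Patient1, so Patient1 ∩ Patient2 → Patient1. The join is lossless.

Yes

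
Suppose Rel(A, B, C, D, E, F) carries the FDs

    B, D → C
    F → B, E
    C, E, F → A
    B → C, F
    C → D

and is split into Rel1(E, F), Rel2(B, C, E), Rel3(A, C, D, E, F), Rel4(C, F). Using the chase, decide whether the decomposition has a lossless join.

Chase test. Columns are A, B, C, D, E, F; row i has aⱼ where attribute j ∈ Reli, else bᵢⱼ.
Initial tableau (one row per fragment):
  row 1: b11 b12 b13 b14 a5 a6
  row 2: b21 a2 a3 b24 a5 b26
  row 3: a1 b32 a3 a4 a5 a6
  row 4: b41 b42 a3 b44 b45 a6
Rows 1 and 3 agree on F; apply F→B, E and equate their B, E entries.
Rows 1 and 4 agree on F; apply F→B, E and equate their B, E entries.
Rows 3 and 4 agree on C, E, F; apply C, E, F→A and equate their A entries.
Rows 1 and 3 agree on B; apply B→C, F and equate their C, F entries.
Rows 1 and 2 agree on C; apply C→D and equate their D entries.
Rows 1 and 3 agree on C; apply C→D and equate their D entries.
Rows 1 and 4 agree on C; apply C→D and equate their D entries.
Rows 1 and 3 agree on C, E, F; apply C, E, F→A and equate their A entries.
No row becomes fully distinguished — the join is lossy.

No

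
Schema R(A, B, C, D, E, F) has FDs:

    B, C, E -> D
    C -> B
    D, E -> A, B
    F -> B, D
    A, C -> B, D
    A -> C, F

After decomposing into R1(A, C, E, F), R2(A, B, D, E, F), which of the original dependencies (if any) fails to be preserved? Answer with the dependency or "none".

C -> B

Check C → B: no single fragment contains all of {B, C}, and the restricted closure of {C} across the fragments never reaches {B}.
B, C, E → D is preserved.
D, E → A, B is preserved.
F → B, D is preserved.
A, C → B, D is preserved.
A → C, F is preserved.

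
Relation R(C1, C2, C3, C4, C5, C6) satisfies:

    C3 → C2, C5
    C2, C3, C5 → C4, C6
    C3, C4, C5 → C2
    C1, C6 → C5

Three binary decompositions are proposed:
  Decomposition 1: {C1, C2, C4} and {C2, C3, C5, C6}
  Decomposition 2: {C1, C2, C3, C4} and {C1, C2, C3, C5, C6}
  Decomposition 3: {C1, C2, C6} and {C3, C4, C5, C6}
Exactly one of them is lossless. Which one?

Decomposition 1: common = {C2}, closure = {C2} → lossy.
Decomposition 2: common = {C1, C2, C3}, closure = {C1, C2, C3, C4, C5, C6} → lossless.
Decomposition 3: common = {C6}, closure = {C6} → lossy.

Decomposition 2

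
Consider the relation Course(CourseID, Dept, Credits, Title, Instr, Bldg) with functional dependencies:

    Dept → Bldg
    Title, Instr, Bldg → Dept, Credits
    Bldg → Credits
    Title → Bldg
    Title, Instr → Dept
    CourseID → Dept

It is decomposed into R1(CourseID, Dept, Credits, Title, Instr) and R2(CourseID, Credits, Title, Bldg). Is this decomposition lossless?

Common attributes: R1 ∩ R2 = {CourseID, Credits, Title}.
Closure of {CourseID, Credits, Title}: Title → Bldg applies, adding Bldg; CourseID → Dept applies, adding Dept. So (CourseID, Credits, Title)⁺ = {CourseID, Dept, Credits, Title, Bldg}.
This closure contains every attribute of R2, so R1 ∩ R2 → R2. The join is lossless.

Yes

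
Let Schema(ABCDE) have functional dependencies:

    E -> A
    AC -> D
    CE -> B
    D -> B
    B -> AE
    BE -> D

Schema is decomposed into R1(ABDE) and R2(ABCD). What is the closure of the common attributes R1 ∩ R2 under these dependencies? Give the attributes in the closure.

ABDE

R1 ∩ R2 = {ABD}.
B → AE applies, adding E
Closure: {ABDE}.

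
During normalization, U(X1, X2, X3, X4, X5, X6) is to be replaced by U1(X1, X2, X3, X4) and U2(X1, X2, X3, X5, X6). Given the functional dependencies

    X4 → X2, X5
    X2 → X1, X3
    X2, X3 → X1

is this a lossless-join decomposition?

Common attributes: U1 ∩ U2 = {X1, X2, X3}.
No dependency enlarges {X1, X2, X3}, so (X1, X2, X3)⁺ = {X1, X2, X3}.
The closure contains neither all of U1 = {X1, X2, X3, X4} nor all of U2 = {X1, X2, X3, X5, X6}, so the common attributes are not a superkey of either fragment. The join is lossy.

No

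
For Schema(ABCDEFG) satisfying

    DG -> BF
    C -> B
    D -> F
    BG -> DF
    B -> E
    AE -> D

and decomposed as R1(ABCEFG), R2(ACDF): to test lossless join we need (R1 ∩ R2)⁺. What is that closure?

R1 ∩ R2 = {ACF}.
C → B applies, adding B
B → E applies, adding E
AE → D applies, adding D
Closure: {ABCDEF}.

ABCDEF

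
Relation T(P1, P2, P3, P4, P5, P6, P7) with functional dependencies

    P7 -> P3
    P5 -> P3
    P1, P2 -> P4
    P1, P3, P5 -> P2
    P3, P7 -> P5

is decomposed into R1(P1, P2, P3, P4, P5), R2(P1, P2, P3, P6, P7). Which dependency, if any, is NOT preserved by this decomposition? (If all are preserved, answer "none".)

P3, P7 -> P5

Check P3, P7 → P5: no single fragment contains all of {P3, P5, P7}, and the restricted closure of {P3, P7} across the fragments never reaches {P5}.
P7 → P3 is preserved.
P5 → P3 is preserved.
P1, P2 → P4 is preserved.
P1, P3, P5 → P2 is preserved.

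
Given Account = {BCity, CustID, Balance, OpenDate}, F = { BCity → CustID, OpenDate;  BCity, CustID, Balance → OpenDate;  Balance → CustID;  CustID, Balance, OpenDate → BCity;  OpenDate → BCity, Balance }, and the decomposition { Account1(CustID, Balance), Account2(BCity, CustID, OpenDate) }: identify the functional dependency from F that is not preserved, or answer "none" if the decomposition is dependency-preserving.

OpenDate → BCity, Balance

Check OpenDate → BCity, Balance: no single fragment contains all of {BCity, Balance, OpenDate}, and the restricted closure of {OpenDate} across the fragments never reaches {BCity, Balance}.
BCity → CustID, OpenDate is preserved.
BCity, CustID, Balance → OpenDate is preserved.
Balance → CustID is preserved.
CustID, Balance, OpenDate → BCity is preserved.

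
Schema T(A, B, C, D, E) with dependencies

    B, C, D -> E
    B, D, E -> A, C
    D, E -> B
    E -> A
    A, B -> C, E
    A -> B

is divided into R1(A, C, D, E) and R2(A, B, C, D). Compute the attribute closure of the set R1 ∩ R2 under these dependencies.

A, B, C, D, E

R1 ∩ R2 = {A, C, D}.
A → B applies, adding B
B, C, D → E applies, adding E
Closure: {A, B, C, D, E}.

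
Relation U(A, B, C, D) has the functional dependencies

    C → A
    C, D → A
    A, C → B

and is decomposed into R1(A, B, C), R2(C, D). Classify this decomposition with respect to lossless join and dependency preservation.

Lossless test: (C)⁺ = {A, B, C}, which contains all of one fragment — lossless.
Dependency preservation: C, D → A is not contained in any single fragment, but the restricted closure of its left-hand side across the fragments still reaches the right-hand side; the remaining FDs each lie inside some fragment. All dependencies are preserved.

lossless and dependency-preserving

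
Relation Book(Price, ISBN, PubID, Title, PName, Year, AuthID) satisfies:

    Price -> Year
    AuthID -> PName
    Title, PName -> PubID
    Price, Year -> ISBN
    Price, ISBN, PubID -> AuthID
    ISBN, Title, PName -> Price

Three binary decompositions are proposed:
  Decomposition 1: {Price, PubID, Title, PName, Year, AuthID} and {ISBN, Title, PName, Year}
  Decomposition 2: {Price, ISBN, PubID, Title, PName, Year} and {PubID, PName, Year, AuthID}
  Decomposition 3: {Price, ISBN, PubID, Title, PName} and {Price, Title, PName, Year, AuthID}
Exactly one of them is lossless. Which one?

Decomposition 1: common = {Title, PName, Year}, closure = {PubID, Title, PName, Year} → lossy.
Decomposition 2: common = {PubID, PName, Year}, closure = {PubID, PName, Year} → lossy.
Decomposition 3: common = {Price, Title, PName}, closure = {Price, ISBN, PubID, Title, PName, Year, AuthID} → lossless.

Decomposition 3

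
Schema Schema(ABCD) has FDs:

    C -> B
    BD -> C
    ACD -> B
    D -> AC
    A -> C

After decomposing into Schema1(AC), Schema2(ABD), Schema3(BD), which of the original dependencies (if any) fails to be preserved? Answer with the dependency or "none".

Check C → B: no single fragment contains all of {BC}, and the restricted closure of {C} across the fragments never reaches {B}.
BD → C is preserved.
ACD → B is preserved.
D → AC is preserved.
A → C is preserved.

C -> B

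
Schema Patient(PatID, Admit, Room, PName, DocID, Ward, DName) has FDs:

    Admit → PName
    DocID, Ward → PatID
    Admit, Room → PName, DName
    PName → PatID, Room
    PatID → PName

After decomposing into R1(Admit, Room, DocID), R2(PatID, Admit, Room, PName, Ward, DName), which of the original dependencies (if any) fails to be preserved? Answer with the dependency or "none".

DocID, Ward → PatID

Check DocID, Ward → PatID: no single fragment contains all of {PatID, DocID, Ward}, and the restricted closure of {DocID, Ward} across the fragments never reaches {PatID}.
Admit → PName is preserved.
Admit, Room → PName, DName is preserved.
PName → PatID, Room is preserved.
PatID → PName is preserved.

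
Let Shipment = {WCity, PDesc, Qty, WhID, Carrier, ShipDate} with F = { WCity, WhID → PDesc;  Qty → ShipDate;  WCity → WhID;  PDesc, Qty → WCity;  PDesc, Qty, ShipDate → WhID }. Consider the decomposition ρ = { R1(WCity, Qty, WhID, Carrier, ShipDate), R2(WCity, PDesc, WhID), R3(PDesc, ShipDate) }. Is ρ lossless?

Chase test. Columns are WCity, PDesc, Qty, WhID, Carrier, ShipDate; row i has aⱼ where attribute j ∈ Ri, else bᵢⱼ.
Initial tableau (one row per fragment):
  row 1: a1 b12 a3 a4 a5 a6
  row 2: a1 a2 b23 a4 b25 b26
  row 3: b31 a2 b33 b34 b35 a6
Rows 1 and 2 agree on WCity, WhID; apply WCity, WhID→PDesc and equate their PDesc entries.
Row 1 is now all distinguished symbols — the join is lossless.

Yes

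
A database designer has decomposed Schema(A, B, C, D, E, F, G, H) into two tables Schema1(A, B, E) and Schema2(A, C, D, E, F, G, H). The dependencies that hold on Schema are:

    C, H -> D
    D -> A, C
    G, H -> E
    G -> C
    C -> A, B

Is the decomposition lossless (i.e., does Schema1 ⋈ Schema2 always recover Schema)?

Common attributes: Schema1 ∩ Schema2 = {A, E}.
No dependency enlarges {A, E}, so (A, E)⁺ = {A, E}.
The closure contains neither all of Schema1 = {A, B, E} nor all of Schema2 = {A, C, D, E, F, G, H}, so the common attributes are not a superkey of either fragment. The join is lossy.

No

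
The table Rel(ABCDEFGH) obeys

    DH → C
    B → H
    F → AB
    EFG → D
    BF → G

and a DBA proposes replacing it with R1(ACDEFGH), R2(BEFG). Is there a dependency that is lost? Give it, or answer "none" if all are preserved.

Check B → H: no single fragment contains all of {BH}, and the restricted closure of {B} across the fragments never reaches {H}.
DH → C is preserved.
F → AB is preserved.
EFG → D is preserved.
BF → G is preserved.

B → H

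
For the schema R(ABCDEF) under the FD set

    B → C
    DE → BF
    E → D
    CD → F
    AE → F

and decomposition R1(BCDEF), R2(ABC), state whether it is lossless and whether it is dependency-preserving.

lossy but dependency-preserving

Lossless test: (BC)⁺ = {BC}, which is a superkey of neither fragment — lossy.
Dependency preservation: AE → F is not contained in any single fragment, but the restricted closure of its left-hand side across the fragments still reaches the right-hand side; the remaining FDs each lie inside some fragment. All dependencies are preserved.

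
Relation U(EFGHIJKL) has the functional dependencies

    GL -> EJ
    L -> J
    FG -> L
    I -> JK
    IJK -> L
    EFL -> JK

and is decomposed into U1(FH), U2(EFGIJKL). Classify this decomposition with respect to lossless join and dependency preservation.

lossy but dependency-preserving

Lossless test: (F)⁺ = {F}, which is a superkey of neither fragment — lossy.
Dependency preservation: every FD's attributes lie within a single fragment, so each can be enforced locally — preserved.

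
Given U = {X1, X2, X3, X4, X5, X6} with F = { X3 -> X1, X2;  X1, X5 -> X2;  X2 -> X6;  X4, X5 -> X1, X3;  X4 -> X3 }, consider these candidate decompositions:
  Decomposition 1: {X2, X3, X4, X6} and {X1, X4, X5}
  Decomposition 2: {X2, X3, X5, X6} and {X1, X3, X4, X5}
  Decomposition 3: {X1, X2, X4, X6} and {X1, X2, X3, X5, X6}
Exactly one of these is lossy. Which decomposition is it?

Decomposition 3

Decomposition 1: common = {X4}, closure = {X1, X2, X3, X4, X6} → lossless.
Decomposition 2: common = {X3, X5}, closure = {X1, X2, X3, X5, X6} → lossless.
Decomposition 3: common = {X1, X2, X6}, closure = {X1, X2, X6} → lossy.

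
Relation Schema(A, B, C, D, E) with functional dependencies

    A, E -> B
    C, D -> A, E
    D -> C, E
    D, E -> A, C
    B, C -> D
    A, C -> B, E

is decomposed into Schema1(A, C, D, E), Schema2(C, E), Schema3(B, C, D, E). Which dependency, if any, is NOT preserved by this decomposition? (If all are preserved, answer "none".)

Check A, E → B: no single fragment contains all of {A, B, E}, and the restricted closure of {A, E} across the fragments never reaches {B}.
C, D → A, E is preserved.
D → C, E is preserved.
D, E → A, C is preserved.
B, C → D is preserved.
A, C → B, E is preserved.

A, E -> B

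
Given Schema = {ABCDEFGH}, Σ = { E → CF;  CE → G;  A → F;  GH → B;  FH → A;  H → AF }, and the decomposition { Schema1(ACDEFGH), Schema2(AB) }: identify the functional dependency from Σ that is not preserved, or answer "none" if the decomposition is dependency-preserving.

GH → B

Check GH → B: no single fragment contains all of {BGH}, and the restricted closure of {GH} across the fragments never reaches {B}.
E → CF is preserved.
CE → G is preserved.
A → F is preserved.
FH → A is preserved.
H → AF is preserved.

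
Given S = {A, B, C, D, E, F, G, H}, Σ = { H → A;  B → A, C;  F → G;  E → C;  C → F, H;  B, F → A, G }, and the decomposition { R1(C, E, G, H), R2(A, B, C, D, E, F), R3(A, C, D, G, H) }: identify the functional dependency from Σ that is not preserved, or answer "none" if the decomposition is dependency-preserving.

F → G

Check F → G: no single fragment contains all of {F, G}, and the restricted closure of {F} across the fragments never reaches {G}.
H → A is preserved.
B → A, C is preserved.
E → C is preserved.
C → F, H is preserved.
B, F → A, G is preserved.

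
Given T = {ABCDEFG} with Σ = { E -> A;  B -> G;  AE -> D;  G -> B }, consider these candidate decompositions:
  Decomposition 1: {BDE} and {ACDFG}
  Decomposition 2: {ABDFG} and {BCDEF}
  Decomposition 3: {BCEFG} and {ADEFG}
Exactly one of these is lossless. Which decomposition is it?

Decomposition 1: common = {D}, closure = {D} → lossy.
Decomposition 2: common = {BDF}, closure = {BDFG} → lossy.
Decomposition 3: common = {EFG}, closure = {ABDEFG} → lossless.

Decomposition 3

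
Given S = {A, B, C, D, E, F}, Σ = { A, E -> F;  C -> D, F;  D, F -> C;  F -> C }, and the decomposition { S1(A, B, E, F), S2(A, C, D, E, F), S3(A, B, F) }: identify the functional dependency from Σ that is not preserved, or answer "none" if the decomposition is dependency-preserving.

A, E → F lies within S1.
C → D, F lies within S2.
D, F → C lies within S2.
F → C lies within S2.
Every dependency is enforceable on the fragments, so the decomposition is dependency-preserving.

none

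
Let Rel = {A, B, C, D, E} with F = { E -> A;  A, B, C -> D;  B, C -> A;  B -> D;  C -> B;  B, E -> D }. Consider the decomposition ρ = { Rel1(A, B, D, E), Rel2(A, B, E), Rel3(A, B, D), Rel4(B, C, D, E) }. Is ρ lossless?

Yes

Chase test. Columns are A, B, C, D, E; row i has aⱼ where attribute j ∈ Reli, else bᵢⱼ.
Initial tableau (one row per fragment):
  row 1: a1 a2 b13 a4 a5
  row 2: a1 a2 b23 b24 a5
  row 3: a1 a2 b33 a4 b35
  row 4: b41 a2 a3 a4 a5
Rows 1 and 4 agree on E; apply E→A and equate their A entries.
Rows 1 and 2 agree on B; apply B→D and equate their D entries.
Row 4 is now all distinguished symbols — the join is lossless.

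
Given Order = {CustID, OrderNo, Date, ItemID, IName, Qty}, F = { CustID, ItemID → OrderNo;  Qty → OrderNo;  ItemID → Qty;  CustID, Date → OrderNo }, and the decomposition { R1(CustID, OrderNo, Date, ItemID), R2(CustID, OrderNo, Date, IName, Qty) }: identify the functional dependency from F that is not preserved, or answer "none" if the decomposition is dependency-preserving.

ItemID → Qty

Check ItemID → Qty: no single fragment contains all of {ItemID, Qty}, and the restricted closure of {ItemID} across the fragments never reaches {Qty}.
CustID, ItemID → OrderNo is preserved.
Qty → OrderNo is preserved.
CustID, Date → OrderNo is preserved.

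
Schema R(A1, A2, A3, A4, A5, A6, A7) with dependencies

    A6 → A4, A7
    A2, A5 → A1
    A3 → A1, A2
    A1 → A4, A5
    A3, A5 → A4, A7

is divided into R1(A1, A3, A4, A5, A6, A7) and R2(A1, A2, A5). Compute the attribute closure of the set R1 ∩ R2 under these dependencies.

A1, A4, A5

R1 ∩ R2 = {A1, A5}.
A1 → A4, A5 applies, adding A4
Closure: {A1, A4, A5}.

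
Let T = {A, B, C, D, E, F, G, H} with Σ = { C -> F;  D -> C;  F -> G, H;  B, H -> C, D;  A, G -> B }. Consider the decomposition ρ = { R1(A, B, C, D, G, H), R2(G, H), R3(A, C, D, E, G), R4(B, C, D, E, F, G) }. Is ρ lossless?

Yes

Chase test. Columns are A, B, C, D, E, F, G, H; row i has aⱼ where attribute j ∈ Ri, else bᵢⱼ.
Initial tableau (one row per fragment):
  row 1: a1 a2 a3 a4 b15 b16 a7 a8
  row 2: b21 b22 b23 b24 b25 b26 a7 a8
  row 3: a1 b32 a3 a4 a5 b36 a7 b38
  row 4: b41 a2 a3 a4 a5 a6 a7 b48
Rows 1 and 3 agree on C; apply C→F and equate their F entries.
Rows 1 and 4 agree on C; apply C→F and equate their F entries.
Rows 1 and 3 agree on F; apply F→G, H and equate their G, H entries.
Rows 1 and 4 agree on F; apply F→G, H and equate their G, H entries.
Rows 1 and 3 agree on A, G; apply A, G→B and equate their B entries.
Row 3 is now all distinguished symbols — the join is lossless.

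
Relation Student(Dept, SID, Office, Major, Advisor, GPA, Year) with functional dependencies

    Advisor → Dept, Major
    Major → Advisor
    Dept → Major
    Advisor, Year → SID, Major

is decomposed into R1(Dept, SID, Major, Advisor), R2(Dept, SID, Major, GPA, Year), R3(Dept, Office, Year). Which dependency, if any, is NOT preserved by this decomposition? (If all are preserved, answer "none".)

none

Advisor → Dept, Major lies within R1.
Major → Advisor lies within R1.
Dept → Major lies within R1.
Advisor, Year → SID, Major: restricted closure across fragments reaches SID, Major.
Every dependency is enforceable on the fragments, so the decomposition is dependency-preserving.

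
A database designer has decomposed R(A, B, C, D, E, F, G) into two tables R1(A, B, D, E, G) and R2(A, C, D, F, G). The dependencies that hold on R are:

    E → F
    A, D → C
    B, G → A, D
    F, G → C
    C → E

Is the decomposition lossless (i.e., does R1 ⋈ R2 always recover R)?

Common attributes: R1 ∩ R2 = {A, D, G}.
Closure of {A, D, G}: A, D → C applies, adding C; C → E applies, adding E; E → F applies, adding F. So (A, D, G)⁺ = {A, C, D, E, F, G}.
This closure contains every attribute of R2, so R1 ∩ R2 → R2. The join is lossless.

Yes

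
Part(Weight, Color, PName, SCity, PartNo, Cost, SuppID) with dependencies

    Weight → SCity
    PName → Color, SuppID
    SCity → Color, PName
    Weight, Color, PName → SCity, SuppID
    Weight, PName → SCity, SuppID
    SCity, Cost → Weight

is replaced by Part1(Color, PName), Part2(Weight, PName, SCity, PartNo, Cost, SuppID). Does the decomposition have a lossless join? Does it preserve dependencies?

lossless and dependency-preserving

Lossless test: (PName)⁺ = {Color, PName, SuppID}, which contains all of one fragment — lossless.
Dependency preservation: PName → Color, SuppID; SCity → Color, PName; Weight, Color, PName → SCity, SuppID are not contained in any single fragment, but the restricted closure of each left-hand side across the fragments still reaches the right-hand side; the remaining FDs each lie inside some fragment. All dependencies are preserved.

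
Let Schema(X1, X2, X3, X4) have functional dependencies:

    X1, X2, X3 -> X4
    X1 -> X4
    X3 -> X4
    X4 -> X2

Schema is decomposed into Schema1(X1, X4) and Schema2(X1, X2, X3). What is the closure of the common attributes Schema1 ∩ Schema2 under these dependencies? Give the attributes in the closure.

X1, X2, X4

Schema1 ∩ Schema2 = {X1}.
X1 → X4 applies, adding X4
X4 → X2 applies, adding X2
Closure: {X1, X2, X4}.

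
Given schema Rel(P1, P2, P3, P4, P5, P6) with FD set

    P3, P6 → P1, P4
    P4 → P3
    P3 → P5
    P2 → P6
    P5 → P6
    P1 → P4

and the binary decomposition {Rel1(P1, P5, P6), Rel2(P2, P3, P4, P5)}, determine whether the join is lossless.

No

Common attributes: Rel1 ∩ Rel2 = {P5}.
Closure of {P5}: P5 → P6 applies, adding P6. So (P5)⁺ = {P5, P6}.
The closure contains neither all of Rel1 = {P1, P5, P6} nor all of Rel2 = {P2, P3, P4, P5}, so the common attributes are not a superkey of either fragment. The join is lossy.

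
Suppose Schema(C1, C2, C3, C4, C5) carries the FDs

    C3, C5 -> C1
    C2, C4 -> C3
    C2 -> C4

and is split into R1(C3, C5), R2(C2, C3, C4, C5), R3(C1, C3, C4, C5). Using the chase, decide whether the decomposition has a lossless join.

Chase test. Columns are C1, C2, C3, C4, C5; row i has aⱼ where attribute j ∈ Ri, else bᵢⱼ.
Initial tableau (one row per fragment):
  row 1: b11 b12 a3 b14 a5
  row 2: b21 a2 a3 a4 a5
  row 3: a1 b32 a3 a4 a5
Rows 1 and 2 agree on C3, C5; apply C3, C5→C1 and equate their C1 entries.
Rows 1 and 3 agree on C3, C5; apply C3, C5→C1 and equate their C1 entries.
Row 2 is now all distinguished symbols — the join is lossless.

Yes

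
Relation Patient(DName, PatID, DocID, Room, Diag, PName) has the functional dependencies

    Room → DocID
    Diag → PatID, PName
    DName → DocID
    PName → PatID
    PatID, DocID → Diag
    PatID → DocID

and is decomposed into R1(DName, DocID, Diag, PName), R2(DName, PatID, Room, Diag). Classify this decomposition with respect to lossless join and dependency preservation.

lossless but not dependency-preserving

Lossless test: (DName, Diag)⁺ = {DName, PatID, DocID, Diag, PName}, which contains all of one fragment — lossless.
Dependency preservation: the restricted closure of {Room} across the fragments never reaches {DocID}, so Room → DocID cannot be enforced without a join — not preserved.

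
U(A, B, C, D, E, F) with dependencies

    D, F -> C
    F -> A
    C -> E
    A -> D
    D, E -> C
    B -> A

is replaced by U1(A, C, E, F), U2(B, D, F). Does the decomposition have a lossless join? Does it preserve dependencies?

Lossless test: (F)⁺ = {A, C, D, E, F}, which contains all of one fragment — lossless.
Dependency preservation: the restricted closure of {A} across the fragments never reaches {D}, so A → D cannot be enforced without a join — not preserved.

lossless but not dependency-preserving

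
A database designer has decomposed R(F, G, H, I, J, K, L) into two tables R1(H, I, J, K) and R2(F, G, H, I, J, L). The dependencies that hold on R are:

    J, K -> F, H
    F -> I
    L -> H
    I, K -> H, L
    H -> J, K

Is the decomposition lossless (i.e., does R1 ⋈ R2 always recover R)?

Yes

Common attributes: R1 ∩ R2 = {H, I, J}.
Closure of {H, I, J}: H → J, K applies, adding K; J, K → F, H applies, adding F; I, K → H, L applies, adding L. So (H, I, J)⁺ = {F, H, I, J, K, L}.
This closure contains every attribute of R1, so R1 ∩ R2 → R1. The join is lossless.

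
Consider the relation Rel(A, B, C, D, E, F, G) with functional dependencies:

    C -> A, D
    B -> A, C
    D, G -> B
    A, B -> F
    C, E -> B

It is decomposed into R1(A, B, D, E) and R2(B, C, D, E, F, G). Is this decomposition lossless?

Yes

Common attributes: R1 ∩ R2 = {B, D, E}.
Closure of {B, D, E}: B → A, C applies, adding A, C; A, B → F applies, adding F. So (B, D, E)⁺ = {A, B, C, D, E, F}.
This closure contains every attribute of R1, so R1 ∩ R2 → R1. The join is lossless.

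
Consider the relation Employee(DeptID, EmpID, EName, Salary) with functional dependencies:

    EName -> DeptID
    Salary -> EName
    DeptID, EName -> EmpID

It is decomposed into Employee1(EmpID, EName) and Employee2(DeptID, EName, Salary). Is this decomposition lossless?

Common attributes: Employee1 ∩ Employee2 = {EName}.
Closure of {EName}: EName → DeptID applies, adding DeptID; DeptID, EName → EmpID applies, adding EmpID. So (EName)⁺ = {DeptID, EmpID, EName}.
This closure contains every attribute of Employee1, so Employee1 ∩ Employee2 → Employee1. The join is lossless.

Yes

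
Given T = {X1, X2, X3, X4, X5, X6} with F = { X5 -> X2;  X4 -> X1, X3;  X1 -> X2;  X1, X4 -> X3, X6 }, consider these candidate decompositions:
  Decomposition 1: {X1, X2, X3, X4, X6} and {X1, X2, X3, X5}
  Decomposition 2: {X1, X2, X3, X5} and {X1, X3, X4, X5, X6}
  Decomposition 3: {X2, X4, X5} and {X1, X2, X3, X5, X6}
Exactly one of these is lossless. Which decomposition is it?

Decomposition 2

Decomposition 1: common = {X1, X2, X3}, closure = {X1, X2, X3} → lossy.
Decomposition 2: common = {X1, X3, X5}, closure = {X1, X2, X3, X5} → lossless.
Decomposition 3: common = {X2, X5}, closure = {X2, X5} → lossy.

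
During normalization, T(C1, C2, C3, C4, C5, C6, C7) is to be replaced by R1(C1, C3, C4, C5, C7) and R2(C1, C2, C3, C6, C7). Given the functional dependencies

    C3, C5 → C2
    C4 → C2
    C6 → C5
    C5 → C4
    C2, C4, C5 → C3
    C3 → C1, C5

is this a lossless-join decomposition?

Common attributes: R1 ∩ R2 = {C1, C3, C7}.
Closure of {C1, C3, C7}: C3 → C1, C5 applies, adding C5; C3, C5 → C2 applies, adding C2; C5 → C4 applies, adding C4. So (C1, C3, C7)⁺ = {C1, C2, C3, C4, C5, C7}.
This closure contains every attribute of R1, so R1 ∩ R2 → R1. The join is lossless.

Yes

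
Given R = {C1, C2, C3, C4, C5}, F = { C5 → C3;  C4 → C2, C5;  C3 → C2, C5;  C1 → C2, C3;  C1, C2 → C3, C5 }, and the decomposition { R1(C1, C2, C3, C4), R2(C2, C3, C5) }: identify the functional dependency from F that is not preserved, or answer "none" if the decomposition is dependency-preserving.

C5 → C3 lies within R2.
C4 → C2, C5: restricted closure across fragments reaches C2, C5.
C3 → C2, C5 lies within R2.
C1 → C2, C3 lies within R1.
C1, C2 → C3, C5: restricted closure across fragments reaches C3, C5.
Every dependency is enforceable on the fragments, so the decomposition is dependency-preserving.

none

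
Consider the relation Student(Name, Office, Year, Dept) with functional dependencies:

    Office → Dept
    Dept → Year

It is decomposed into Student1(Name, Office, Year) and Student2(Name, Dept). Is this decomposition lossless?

Common attributes: Student1 ∩ Student2 = {Name}.
No dependency enlarges {Name}, so (Name)⁺ = {Name}.
The closure contains neither all of Student1 = {Name, Office, Year} nor all of Student2 = {Name, Dept}, so the common attributes are not a superkey of either fragment. The join is lossy.

No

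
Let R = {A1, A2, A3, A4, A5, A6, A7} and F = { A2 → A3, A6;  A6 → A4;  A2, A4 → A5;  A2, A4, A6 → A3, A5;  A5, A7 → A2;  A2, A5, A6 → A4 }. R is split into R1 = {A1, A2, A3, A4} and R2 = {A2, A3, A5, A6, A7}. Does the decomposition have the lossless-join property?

Common attributes: R1 ∩ R2 = {A2, A3}.
Closure of {A2, A3}: A2 → A3, A6 applies, adding A6; A6 → A4 applies, adding A4; A2, A4 → A5 applies, adding A5. So (A2, A3)⁺ = {A2, A3, A4, A5, A6}.
The closure contains neither all of R1 = {A1, A2, A3, A4} nor all of R2 = {A2, A3, A5, A6, A7}, so the common attributes are not a superkey of either fragment. The join is lossy.

No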